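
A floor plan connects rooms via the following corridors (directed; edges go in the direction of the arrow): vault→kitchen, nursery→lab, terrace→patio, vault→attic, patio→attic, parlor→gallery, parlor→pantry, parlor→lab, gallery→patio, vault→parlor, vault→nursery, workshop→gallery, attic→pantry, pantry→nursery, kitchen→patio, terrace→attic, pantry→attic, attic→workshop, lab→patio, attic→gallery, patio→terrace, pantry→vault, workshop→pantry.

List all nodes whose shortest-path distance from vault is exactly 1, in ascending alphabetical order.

attic, kitchen, nursery, parlor

Level 0: vault
Level 1: attic, kitchen, nursery, parlor
Level 2: gallery, lab, pantry, patio, workshop
Level 3: terrace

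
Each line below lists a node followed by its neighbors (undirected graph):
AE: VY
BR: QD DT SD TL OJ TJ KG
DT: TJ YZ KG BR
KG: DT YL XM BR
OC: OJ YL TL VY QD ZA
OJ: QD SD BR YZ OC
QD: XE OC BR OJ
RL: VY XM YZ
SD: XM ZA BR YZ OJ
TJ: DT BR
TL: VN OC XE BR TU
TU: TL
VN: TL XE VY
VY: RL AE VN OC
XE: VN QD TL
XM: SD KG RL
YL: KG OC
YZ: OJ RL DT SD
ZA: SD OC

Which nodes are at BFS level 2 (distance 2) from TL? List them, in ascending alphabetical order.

DT, KG, OJ, QD, SD, TJ, VY, YL, ZA

Level 0: TL
Level 1: BR, OC, TU, VN, XE
Level 2: DT, KG, OJ, QD, SD, TJ, VY, YL, ZA
Level 3: AE, RL, XM, YZ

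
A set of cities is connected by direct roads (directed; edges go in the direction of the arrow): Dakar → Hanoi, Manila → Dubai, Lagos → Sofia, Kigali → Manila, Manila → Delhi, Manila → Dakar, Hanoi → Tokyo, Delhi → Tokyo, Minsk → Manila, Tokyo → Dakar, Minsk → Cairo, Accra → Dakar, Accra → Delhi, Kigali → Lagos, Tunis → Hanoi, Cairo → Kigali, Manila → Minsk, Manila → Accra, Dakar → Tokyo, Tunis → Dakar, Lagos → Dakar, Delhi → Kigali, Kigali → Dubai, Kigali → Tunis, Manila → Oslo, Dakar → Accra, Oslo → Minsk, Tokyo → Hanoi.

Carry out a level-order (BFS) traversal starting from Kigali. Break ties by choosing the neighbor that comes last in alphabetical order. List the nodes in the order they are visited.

Visit Kigali; enqueue Tunis, Manila, Lagos, Dubai → queue [Tunis, Manila, Lagos, Dubai]
Visit Tunis; enqueue Hanoi, Dakar → queue [Manila, Lagos, Dubai, Hanoi, Dakar]
Visit Manila; enqueue Oslo, Minsk, Delhi, Accra → queue [Lagos, Dubai, Hanoi, Dakar, Oslo, Minsk, Delhi, Accra]
Visit Lagos; enqueue Sofia → queue [Dubai, Hanoi, Dakar, Oslo, Minsk, Delhi, Accra, Sofia]
Visit Dubai → queue [Hanoi, Dakar, Oslo, Minsk, Delhi, Accra, Sofia]
Visit Hanoi; enqueue Tokyo → queue [Dakar, Oslo, Minsk, Delhi, Accra, Sofia, Tokyo]
Visit Dakar → queue [Oslo, Minsk, Delhi, Accra, Sofia, Tokyo]
Visit Oslo → queue [Minsk, Delhi, Accra, Sofia, Tokyo]
Visit Minsk; enqueue Cairo → queue [Delhi, Accra, Sofia, Tokyo, Cairo]
Visit Delhi → queue [Accra, Sofia, Tokyo, Cairo]
Visit Accra → queue [Sofia, Tokyo, Cairo]
Visit Sofia → queue [Tokyo, Cairo]
Visit Tokyo → queue [Cairo]
Visit Cairo → queue []

Kigali Tunis Manila Lagos Dubai Hanoi Dakar Oslo Minsk Delhi Accra Sofia Tokyo Cairo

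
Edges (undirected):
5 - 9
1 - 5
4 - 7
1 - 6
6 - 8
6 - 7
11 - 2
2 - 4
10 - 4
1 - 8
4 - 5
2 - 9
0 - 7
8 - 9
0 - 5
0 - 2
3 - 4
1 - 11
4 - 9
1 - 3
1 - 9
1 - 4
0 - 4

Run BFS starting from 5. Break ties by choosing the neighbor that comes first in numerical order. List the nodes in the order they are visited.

Visit 5; enqueue 0, 1, 4, 9 → queue [0, 1, 4, 9]
Visit 0; enqueue 2, 7 → queue [1, 4, 9, 2, 7]
Visit 1; enqueue 3, 6, 8, 11 → queue [4, 9, 2, 7, 3, 6, 8, 11]
Visit 4; enqueue 10 → queue [9, 2, 7, 3, 6, 8, 11, 10]
Visit 9 → queue [2, 7, 3, 6, 8, 11, 10]
Visit 2 → queue [7, 3, 6, 8, 11, 10]
Visit 7 → queue [3, 6, 8, 11, 10]
Visit 3 → queue [6, 8, 11, 10]
Visit 6 → queue [8, 11, 10]
Visit 8 → queue [11, 10]
Visit 11 → queue [10]
Visit 10 → queue []

5, 0, 1, 4, 9, 2, 7, 3, 6, 8, 11, 10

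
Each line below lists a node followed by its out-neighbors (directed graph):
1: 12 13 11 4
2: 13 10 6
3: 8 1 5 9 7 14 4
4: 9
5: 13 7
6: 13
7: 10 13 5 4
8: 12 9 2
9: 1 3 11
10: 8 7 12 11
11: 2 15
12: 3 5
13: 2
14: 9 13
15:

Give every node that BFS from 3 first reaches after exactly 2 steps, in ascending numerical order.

2, 10, 11, 12, 13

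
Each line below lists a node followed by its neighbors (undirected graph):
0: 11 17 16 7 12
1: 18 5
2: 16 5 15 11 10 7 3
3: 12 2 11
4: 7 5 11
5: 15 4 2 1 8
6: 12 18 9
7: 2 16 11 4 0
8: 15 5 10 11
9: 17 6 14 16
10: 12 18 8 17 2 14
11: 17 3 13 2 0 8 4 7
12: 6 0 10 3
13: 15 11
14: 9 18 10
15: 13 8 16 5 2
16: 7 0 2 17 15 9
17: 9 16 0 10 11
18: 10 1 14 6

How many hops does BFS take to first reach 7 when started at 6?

3

Level 0: 6
Level 1: 9, 12, 18
Level 2: 0, 1, 3, 10, 14, 16, 17
Level 3: 2, 5, 7, 8, 11, 15
Level 4: 4, 13
7 first appears at level 3.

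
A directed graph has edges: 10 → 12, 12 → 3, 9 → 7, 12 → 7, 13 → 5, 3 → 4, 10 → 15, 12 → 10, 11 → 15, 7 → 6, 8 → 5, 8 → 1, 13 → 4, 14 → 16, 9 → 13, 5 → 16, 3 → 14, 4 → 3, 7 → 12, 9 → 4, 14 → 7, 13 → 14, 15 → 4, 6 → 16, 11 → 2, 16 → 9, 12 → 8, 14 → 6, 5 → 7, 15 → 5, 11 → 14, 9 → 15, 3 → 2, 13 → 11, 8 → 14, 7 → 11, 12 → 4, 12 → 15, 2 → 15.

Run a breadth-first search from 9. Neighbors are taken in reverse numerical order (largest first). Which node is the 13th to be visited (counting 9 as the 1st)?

Visit 9; enqueue 15, 13, 7, 4 → queue [15, 13, 7, 4]
Visit 15; enqueue 5 → queue [13, 7, 4, 5]
Visit 13; enqueue 14, 11 → queue [7, 4, 5, 14, 11]
Visit 7; enqueue 12, 6 → queue [4, 5, 14, 11, 12, 6]
Visit 4; enqueue 3 → queue [5, 14, 11, 12, 6, 3]
Visit 5; enqueue 16 → queue [14, 11, 12, 6, 3, 16]
Visit 14 → queue [11, 12, 6, 3, 16]
Visit 11; enqueue 2 → queue [12, 6, 3, 16, 2]
Visit 12; enqueue 10, 8 → queue [6, 3, 16, 2, 10, 8]
Visit 6 → queue [3, 16, 2, 10, 8]
Visit 3 → queue [16, 2, 10, 8]
Visit 16 → queue [2, 10, 8]
Visit 2 → queue [10, 8]
Visit 10 → queue [8]
Visit 8; enqueue 1 → queue [1]
Visit 1 → queue []

Visit order: 9, 15, 13, 7, 4, 5, 14, 11, 12, 6, 3, 16, 2, 10, 8, 1

2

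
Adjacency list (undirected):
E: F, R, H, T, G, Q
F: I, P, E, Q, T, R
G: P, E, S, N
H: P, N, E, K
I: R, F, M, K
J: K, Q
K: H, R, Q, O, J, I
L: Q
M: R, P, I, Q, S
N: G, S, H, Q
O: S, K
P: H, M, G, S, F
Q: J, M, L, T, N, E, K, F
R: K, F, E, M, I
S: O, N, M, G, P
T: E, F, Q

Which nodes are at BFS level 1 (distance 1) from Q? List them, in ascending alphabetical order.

Level 0: Q
Level 1: E, F, J, K, L, M, N, T
Level 2: G, H, I, O, P, R, S

E, F, J, K, L, M, N, T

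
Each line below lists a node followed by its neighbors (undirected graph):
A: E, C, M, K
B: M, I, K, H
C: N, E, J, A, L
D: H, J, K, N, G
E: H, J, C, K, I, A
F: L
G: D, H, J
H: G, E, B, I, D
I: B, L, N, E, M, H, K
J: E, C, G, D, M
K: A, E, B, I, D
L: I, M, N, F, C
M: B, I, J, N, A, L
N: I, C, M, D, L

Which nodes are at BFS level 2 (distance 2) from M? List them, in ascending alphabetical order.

Level 0: M
Level 1: A, B, I, J, L, N
Level 2: C, D, E, F, G, H, K

C, D, E, F, G, H, K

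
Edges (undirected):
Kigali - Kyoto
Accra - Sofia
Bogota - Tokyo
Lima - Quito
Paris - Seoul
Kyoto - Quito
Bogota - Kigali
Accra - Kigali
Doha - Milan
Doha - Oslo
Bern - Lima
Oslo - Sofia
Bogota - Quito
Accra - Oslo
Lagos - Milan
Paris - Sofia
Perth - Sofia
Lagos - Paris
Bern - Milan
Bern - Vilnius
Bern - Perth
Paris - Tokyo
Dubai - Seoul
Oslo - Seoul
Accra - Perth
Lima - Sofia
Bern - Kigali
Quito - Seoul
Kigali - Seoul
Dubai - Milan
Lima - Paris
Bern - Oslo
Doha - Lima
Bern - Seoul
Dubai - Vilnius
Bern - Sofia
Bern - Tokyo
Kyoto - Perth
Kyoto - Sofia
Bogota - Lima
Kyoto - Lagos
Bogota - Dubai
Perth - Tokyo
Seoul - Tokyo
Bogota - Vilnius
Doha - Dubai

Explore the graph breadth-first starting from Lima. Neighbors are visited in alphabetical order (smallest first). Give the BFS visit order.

Lima -> Bern -> Bogota -> Doha -> Paris -> Quito -> Sofia -> Kigali -> Milan -> Oslo -> Perth -> Seoul -> Tokyo -> Vilnius -> Dubai -> Lagos -> Kyoto -> Accra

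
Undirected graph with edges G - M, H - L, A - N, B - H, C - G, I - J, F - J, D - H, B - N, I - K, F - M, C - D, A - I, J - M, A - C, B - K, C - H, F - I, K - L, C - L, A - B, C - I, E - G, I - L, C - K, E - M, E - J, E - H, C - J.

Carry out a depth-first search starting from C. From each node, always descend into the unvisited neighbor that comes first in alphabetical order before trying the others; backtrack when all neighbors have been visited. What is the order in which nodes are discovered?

C -> A -> B -> H -> D -> E -> G -> M -> F -> I -> J -> K -> L -> N

Visit C
C → A
A → B
B → H
H → D
H → E
E → G
G → M
M → F
F → I
I → J
I → K
K → L
B → N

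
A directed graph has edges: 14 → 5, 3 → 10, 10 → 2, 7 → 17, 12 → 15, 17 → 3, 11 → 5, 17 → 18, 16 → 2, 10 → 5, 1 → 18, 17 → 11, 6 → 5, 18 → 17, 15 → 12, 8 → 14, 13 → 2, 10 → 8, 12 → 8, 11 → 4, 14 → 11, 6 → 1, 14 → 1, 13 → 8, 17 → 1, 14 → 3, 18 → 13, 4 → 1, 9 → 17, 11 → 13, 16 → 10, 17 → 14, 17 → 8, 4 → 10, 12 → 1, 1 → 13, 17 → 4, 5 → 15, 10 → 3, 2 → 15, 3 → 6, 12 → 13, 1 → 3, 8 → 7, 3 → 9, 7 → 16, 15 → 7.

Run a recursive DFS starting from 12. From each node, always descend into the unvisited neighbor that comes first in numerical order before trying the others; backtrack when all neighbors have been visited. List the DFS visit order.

12, 1, 3, 6, 5, 15, 7, 16, 2, 10, 8, 14, 11, 4, 13, 17, 18, 9

Visit 12
12 → 1
1 → 3
3 → 6
6 → 5
5 → 15
15 → 7
7 → 16
16 → 2
16 → 10
10 → 8
8 → 14
14 → 11
11 → 4
11 → 13
7 → 17
17 → 18
3 → 9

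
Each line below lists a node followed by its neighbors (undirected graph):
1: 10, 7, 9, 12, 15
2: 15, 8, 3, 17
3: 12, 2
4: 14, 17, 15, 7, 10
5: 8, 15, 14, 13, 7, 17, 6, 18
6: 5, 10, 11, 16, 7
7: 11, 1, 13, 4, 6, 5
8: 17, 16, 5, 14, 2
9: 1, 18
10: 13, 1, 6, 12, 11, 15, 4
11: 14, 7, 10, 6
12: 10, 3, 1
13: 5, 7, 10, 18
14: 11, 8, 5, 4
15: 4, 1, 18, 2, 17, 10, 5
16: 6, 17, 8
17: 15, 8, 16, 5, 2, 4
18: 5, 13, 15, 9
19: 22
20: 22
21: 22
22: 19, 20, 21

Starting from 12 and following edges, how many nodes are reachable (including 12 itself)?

BFS from 12 visits: 12, 1, 3, 10, 7, 9, 15, 2, 4, 6, 11, 13, 5, 18, 17, 8, 14, 16
Reachable nodes: 18 of 22 total.

18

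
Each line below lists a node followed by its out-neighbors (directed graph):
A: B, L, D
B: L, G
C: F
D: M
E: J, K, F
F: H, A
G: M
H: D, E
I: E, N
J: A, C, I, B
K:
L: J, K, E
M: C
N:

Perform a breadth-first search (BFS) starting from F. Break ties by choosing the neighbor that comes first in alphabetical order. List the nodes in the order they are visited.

F, A, H, B, D, L, E, G, M, J, K, C, I, N

Visit F; enqueue A, H → queue [A, H]
Visit A; enqueue B, D, L → queue [H, B, D, L]
Visit H; enqueue E → queue [B, D, L, E]
Visit B; enqueue G → queue [D, L, E, G]
Visit D; enqueue M → queue [L, E, G, M]
Visit L; enqueue J, K → queue [E, G, M, J, K]
Visit E → queue [G, M, J, K]
Visit G → queue [M, J, K]
Visit M; enqueue C → queue [J, K, C]
Visit J; enqueue I → queue [K, C, I]
Visit K → queue [C, I]
Visit C → queue [I]
Visit I; enqueue N → queue [N]
Visit N → queue []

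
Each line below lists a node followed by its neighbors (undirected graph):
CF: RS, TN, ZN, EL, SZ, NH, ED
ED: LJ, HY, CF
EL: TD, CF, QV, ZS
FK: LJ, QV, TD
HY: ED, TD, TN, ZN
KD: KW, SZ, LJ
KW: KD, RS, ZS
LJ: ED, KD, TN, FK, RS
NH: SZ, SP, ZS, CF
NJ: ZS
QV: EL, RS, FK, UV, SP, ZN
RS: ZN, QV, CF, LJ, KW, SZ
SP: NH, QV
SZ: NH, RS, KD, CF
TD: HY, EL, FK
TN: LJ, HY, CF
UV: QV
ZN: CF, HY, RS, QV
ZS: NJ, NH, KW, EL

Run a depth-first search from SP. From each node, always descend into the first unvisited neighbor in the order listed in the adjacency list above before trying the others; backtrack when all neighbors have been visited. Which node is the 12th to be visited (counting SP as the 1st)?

EL

Visit SP
SP → NH
NH → SZ
SZ → RS
RS → ZN
ZN → CF
CF → TN
TN → LJ
LJ → ED
ED → HY
HY → TD
TD → EL
EL → QV
QV → FK
QV → UV
EL → ZS
ZS → NJ
ZS → KW
KW → KD

Visit order: SP, NH, SZ, RS, ZN, CF, TN, LJ, ED, HY, TD, EL, QV, FK, UV, ZS, NJ, KW, KD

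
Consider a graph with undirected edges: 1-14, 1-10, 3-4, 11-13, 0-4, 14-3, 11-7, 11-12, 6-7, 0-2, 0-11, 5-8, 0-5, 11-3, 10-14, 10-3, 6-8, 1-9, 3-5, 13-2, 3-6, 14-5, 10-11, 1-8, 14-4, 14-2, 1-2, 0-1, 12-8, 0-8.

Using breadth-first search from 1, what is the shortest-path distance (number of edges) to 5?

Level 0: 1
Level 1: 0, 2, 8, 9, 10, 14
Level 2: 3, 4, 5, 6, 11, 12, 13
Level 3: 7
5 first appears at level 2.

2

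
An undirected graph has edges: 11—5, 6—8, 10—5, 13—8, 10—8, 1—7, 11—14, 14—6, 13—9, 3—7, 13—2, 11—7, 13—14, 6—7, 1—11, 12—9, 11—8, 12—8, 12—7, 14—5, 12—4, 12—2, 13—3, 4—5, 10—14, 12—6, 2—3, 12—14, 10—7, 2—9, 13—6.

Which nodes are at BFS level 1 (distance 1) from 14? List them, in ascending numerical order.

Level 0: 14
Level 1: 5, 6, 10, 11, 12, 13
Level 2: 1, 2, 3, 4, 7, 8, 9

5, 6, 10, 11, 12, 13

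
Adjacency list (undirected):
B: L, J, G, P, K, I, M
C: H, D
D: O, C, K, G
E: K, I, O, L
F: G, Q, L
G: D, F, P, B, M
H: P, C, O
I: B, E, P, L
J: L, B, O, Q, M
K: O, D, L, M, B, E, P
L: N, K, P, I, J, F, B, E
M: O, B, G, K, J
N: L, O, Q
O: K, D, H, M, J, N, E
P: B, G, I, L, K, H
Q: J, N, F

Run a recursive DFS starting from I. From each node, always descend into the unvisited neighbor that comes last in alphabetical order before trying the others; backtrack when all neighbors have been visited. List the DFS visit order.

I → P → L → N → Q → J → O → M → K → E → D → G → F → B → C → H

Visit I
I → P
P → L
L → N
N → Q
Q → J
J → O
O → M
M → K
K → E
K → D
D → G
G → F
G → B
D → C
C → H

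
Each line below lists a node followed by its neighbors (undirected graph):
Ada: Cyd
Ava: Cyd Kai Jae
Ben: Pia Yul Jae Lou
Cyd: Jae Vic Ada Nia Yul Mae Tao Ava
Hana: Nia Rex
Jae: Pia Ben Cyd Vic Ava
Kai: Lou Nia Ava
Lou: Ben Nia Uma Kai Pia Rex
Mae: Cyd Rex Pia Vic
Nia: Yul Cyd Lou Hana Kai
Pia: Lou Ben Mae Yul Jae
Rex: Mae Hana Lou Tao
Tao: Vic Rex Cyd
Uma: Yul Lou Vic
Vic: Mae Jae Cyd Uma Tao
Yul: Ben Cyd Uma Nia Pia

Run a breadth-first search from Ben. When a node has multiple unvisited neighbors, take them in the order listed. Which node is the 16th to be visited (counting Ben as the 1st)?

Hana

Visit Ben; enqueue Pia, Yul, Jae, Lou → queue [Pia, Yul, Jae, Lou]
Visit Pia; enqueue Mae → queue [Yul, Jae, Lou, Mae]
Visit Yul; enqueue Cyd, Uma, Nia → queue [Jae, Lou, Mae, Cyd, Uma, Nia]
Visit Jae; enqueue Vic, Ava → queue [Lou, Mae, Cyd, Uma, Nia, Vic, Ava]
Visit Lou; enqueue Kai, Rex → queue [Mae, Cyd, Uma, Nia, Vic, Ava, Kai, Rex]
Visit Mae → queue [Cyd, Uma, Nia, Vic, Ava, Kai, Rex]
Visit Cyd; enqueue Ada, Tao → queue [Uma, Nia, Vic, Ava, Kai, Rex, Ada, Tao]
Visit Uma → queue [Nia, Vic, Ava, Kai, Rex, Ada, Tao]
Visit Nia; enqueue Hana → queue [Vic, Ava, Kai, Rex, Ada, Tao, Hana]
Visit Vic → queue [Ava, Kai, Rex, Ada, Tao, Hana]
Visit Ava → queue [Kai, Rex, Ada, Tao, Hana]
Visit Kai → queue [Rex, Ada, Tao, Hana]
Visit Rex → queue [Ada, Tao, Hana]
Visit Ada → queue [Tao, Hana]
Visit Tao → queue [Hana]
Visit Hana → queue []

Visit order: Ben, Pia, Yul, Jae, Lou, Mae, Cyd, Uma, Nia, Vic, Ava, Kai, Rex, Ada, Tao, Hana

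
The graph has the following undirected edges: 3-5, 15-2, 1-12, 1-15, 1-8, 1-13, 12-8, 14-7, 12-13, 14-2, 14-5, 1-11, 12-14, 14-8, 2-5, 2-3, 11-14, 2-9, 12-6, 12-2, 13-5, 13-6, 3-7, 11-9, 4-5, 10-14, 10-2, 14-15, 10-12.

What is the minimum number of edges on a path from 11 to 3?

Level 0: 11
Level 1: 1, 9, 14
Level 2: 2, 5, 7, 8, 10, 12, 13, 15
Level 3: 3, 4, 6
3 first appears at level 3.

3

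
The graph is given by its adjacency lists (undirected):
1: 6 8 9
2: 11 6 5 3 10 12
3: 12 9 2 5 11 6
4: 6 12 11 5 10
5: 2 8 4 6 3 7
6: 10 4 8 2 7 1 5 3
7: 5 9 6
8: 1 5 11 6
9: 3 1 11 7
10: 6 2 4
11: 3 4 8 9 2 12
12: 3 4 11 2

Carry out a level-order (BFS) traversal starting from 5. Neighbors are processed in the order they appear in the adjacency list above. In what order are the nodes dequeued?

5, 2, 8, 4, 6, 3, 7, 11, 10, 12, 1, 9

Visit 5; enqueue 2, 8, 4, 6, 3, 7 → queue [2, 8, 4, 6, 3, 7]
Visit 2; enqueue 11, 10, 12 → queue [8, 4, 6, 3, 7, 11, 10, 12]
Visit 8; enqueue 1 → queue [4, 6, 3, 7, 11, 10, 12, 1]
Visit 4 → queue [6, 3, 7, 11, 10, 12, 1]
Visit 6 → queue [3, 7, 11, 10, 12, 1]
Visit 3; enqueue 9 → queue [7, 11, 10, 12, 1, 9]
Visit 7 → queue [11, 10, 12, 1, 9]
Visit 11 → queue [10, 12, 1, 9]
Visit 10 → queue [12, 1, 9]
Visit 12 → queue [1, 9]
Visit 1 → queue [9]
Visit 9 → queue []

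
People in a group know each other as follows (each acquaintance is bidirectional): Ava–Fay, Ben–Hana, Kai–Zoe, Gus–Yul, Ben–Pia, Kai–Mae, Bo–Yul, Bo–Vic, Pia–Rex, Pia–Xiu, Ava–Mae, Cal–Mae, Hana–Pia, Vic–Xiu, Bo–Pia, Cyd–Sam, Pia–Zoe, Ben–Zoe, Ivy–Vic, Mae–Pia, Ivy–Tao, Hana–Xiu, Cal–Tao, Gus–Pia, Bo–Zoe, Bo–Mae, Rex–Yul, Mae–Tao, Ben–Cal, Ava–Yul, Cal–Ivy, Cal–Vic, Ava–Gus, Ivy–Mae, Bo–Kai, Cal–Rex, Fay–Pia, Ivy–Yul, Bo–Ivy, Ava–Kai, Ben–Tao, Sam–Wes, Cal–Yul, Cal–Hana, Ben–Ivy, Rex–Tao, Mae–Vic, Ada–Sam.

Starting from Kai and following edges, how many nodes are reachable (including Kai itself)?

BFS from Kai visits: Kai, Ava, Bo, Mae, Zoe, Fay, Gus, Yul, Ivy, Pia, Vic, Cal, Tao, Ben, Rex, Hana, Xiu
Reachable nodes: 17 of 21 total.

17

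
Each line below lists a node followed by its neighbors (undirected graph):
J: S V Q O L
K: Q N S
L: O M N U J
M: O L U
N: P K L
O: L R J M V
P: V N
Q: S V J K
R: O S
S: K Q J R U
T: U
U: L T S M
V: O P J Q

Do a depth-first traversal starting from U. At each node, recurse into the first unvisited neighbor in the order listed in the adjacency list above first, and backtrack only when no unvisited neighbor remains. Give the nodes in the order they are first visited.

Visit U
U → L
L → O
O → R
R → S
S → K
K → Q
Q → V
V → P
P → N
V → J
O → M
U → T

U → L → O → R → S → K → Q → V → P → N → J → M → T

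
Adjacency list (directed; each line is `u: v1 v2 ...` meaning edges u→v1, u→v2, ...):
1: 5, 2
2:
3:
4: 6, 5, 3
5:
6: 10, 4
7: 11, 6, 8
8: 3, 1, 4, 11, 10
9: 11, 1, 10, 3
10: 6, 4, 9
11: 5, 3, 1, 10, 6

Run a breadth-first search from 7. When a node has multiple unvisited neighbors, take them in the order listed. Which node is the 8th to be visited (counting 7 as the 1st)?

10

Visit 7; enqueue 11, 6, 8 → queue [11, 6, 8]
Visit 11; enqueue 5, 3, 1, 10 → queue [6, 8, 5, 3, 1, 10]
Visit 6; enqueue 4 → queue [8, 5, 3, 1, 10, 4]
Visit 8 → queue [5, 3, 1, 10, 4]
Visit 5 → queue [3, 1, 10, 4]
Visit 3 → queue [1, 10, 4]
Visit 1; enqueue 2 → queue [10, 4, 2]
Visit 10; enqueue 9 → queue [4, 2, 9]
Visit 4 → queue [2, 9]
Visit 2 → queue [9]
Visit 9 → queue []

Visit order: 7, 11, 6, 8, 5, 3, 1, 10, 4, 2, 9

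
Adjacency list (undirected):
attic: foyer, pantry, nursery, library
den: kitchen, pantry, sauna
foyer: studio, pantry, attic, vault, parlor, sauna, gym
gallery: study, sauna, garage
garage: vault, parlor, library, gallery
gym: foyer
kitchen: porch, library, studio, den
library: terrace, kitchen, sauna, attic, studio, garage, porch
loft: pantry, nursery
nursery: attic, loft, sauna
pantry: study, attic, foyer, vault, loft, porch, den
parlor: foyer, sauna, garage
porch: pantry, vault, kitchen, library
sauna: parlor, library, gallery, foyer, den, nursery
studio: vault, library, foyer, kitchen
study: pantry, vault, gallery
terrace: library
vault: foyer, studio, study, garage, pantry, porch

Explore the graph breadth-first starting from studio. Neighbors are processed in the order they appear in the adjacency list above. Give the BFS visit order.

studio → vault → library → foyer → kitchen → study → garage → pantry → porch → terrace → sauna → attic → parlor → gym → den → gallery → loft → nursery

Visit studio; enqueue vault, library, foyer, kitchen → queue [vault, library, foyer, kitchen]
Visit vault; enqueue study, garage, pantry, porch → queue [library, foyer, kitchen, study, garage, pantry, porch]
Visit library; enqueue terrace, sauna, attic → queue [foyer, kitchen, study, garage, pantry, porch, terrace, sauna, attic]
Visit foyer; enqueue parlor, gym → queue [kitchen, study, garage, pantry, porch, terrace, sauna, attic, parlor, gym]
Visit kitchen; enqueue den → queue [study, garage, pantry, porch, terrace, sauna, attic, parlor, gym, den]
Visit study; enqueue gallery → queue [garage, pantry, porch, terrace, sauna, attic, parlor, gym, den, gallery]
Visit garage → queue [pantry, porch, terrace, sauna, attic, parlor, gym, den, gallery]
Visit pantry; enqueue loft → queue [porch, terrace, sauna, attic, parlor, gym, den, gallery, loft]
Visit porch → queue [terrace, sauna, attic, parlor, gym, den, gallery, loft]
Visit terrace → queue [sauna, attic, parlor, gym, den, gallery, loft]
Visit sauna; enqueue nursery → queue [attic, parlor, gym, den, gallery, loft, nursery]
Visit attic → queue [parlor, gym, den, gallery, loft, nursery]
Visit parlor → queue [gym, den, gallery, loft, nursery]
Visit gym → queue [den, gallery, loft, nursery]
Visit den → queue [gallery, loft, nursery]
Visit gallery → queue [loft, nursery]
Visit loft → queue [nursery]
Visit nursery → queue []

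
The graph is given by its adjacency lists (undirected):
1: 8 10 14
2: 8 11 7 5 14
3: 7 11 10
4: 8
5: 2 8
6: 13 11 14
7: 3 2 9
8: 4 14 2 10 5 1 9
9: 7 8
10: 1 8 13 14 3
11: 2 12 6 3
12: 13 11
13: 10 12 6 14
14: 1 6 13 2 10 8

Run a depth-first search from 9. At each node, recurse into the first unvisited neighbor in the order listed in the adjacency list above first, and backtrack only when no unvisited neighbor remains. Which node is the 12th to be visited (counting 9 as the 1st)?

Visit 9
9 → 7
7 → 3
3 → 11
11 → 2
2 → 8
8 → 4
8 → 14
14 → 1
1 → 10
10 → 13
13 → 12
13 → 6
8 → 5

Visit order: 9, 7, 3, 11, 2, 8, 4, 14, 1, 10, 13, 12, 6, 5

12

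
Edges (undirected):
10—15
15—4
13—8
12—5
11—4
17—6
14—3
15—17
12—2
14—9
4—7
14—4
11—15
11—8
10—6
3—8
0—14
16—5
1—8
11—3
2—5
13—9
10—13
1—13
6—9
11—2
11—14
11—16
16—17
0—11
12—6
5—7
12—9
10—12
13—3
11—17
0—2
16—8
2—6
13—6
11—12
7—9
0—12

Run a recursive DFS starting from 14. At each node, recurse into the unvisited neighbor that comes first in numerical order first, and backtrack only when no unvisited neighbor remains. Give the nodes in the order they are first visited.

14 -> 0 -> 2 -> 5 -> 7 -> 4 -> 11 -> 3 -> 8 -> 1 -> 13 -> 6 -> 9 -> 12 -> 10 -> 15 -> 17 -> 16

Visit 14
14 → 0
0 → 2
2 → 5
5 → 7
7 → 4
4 → 11
11 → 3
3 → 8
8 → 1
1 → 13
13 → 6
6 → 9
9 → 12
12 → 10
10 → 15
15 → 17
17 → 16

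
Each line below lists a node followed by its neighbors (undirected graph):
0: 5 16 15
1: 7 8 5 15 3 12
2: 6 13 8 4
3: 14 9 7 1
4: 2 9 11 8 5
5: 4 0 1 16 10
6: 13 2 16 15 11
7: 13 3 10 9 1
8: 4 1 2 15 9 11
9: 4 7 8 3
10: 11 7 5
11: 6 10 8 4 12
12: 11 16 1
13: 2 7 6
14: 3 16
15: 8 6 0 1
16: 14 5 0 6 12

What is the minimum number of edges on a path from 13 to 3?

2

Level 0: 13
Level 1: 2, 6, 7
Level 2: 1, 3, 4, 8, 9, 10, 11, 15, 16
Level 3: 0, 5, 12, 14
3 first appears at level 2.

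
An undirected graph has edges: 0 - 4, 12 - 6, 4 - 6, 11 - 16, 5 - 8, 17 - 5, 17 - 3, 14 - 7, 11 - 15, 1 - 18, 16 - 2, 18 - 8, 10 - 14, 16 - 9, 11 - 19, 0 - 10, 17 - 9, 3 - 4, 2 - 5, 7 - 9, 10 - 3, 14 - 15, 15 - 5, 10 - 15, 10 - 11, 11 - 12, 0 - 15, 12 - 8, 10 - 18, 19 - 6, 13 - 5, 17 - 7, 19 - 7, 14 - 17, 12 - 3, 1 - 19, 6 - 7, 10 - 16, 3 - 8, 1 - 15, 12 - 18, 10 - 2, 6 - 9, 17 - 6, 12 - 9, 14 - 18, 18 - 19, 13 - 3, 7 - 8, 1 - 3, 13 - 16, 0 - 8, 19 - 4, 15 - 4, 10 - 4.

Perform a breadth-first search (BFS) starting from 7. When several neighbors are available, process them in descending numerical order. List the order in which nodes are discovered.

Visit 7; enqueue 19, 17, 14, 9, 8, 6 → queue [19, 17, 14, 9, 8, 6]
Visit 19; enqueue 18, 11, 4, 1 → queue [17, 14, 9, 8, 6, 18, 11, 4, 1]
Visit 17; enqueue 5, 3 → queue [14, 9, 8, 6, 18, 11, 4, 1, 5, 3]
Visit 14; enqueue 15, 10 → queue [9, 8, 6, 18, 11, 4, 1, 5, 3, 15, 10]
Visit 9; enqueue 16, 12 → queue [8, 6, 18, 11, 4, 1, 5, 3, 15, 10, 16, 12]
Visit 8; enqueue 0 → queue [6, 18, 11, 4, 1, 5, 3, 15, 10, 16, 12, 0]
Visit 6 → queue [18, 11, 4, 1, 5, 3, 15, 10, 16, 12, 0]
Visit 18 → queue [11, 4, 1, 5, 3, 15, 10, 16, 12, 0]
Visit 11 → queue [4, 1, 5, 3, 15, 10, 16, 12, 0]
Visit 4 → queue [1, 5, 3, 15, 10, 16, 12, 0]
Visit 1 → queue [5, 3, 15, 10, 16, 12, 0]
Visit 5; enqueue 13, 2 → queue [3, 15, 10, 16, 12, 0, 13, 2]
Visit 3 → queue [15, 10, 16, 12, 0, 13, 2]
Visit 15 → queue [10, 16, 12, 0, 13, 2]
Visit 10 → queue [16, 12, 0, 13, 2]
Visit 16 → queue [12, 0, 13, 2]
Visit 12 → queue [0, 13, 2]
Visit 0 → queue [13, 2]
Visit 13 → queue [2]
Visit 2 → queue []

7 -> 19 -> 17 -> 14 -> 9 -> 8 -> 6 -> 18 -> 11 -> 4 -> 1 -> 5 -> 3 -> 15 -> 10 -> 16 -> 12 -> 0 -> 13 -> 2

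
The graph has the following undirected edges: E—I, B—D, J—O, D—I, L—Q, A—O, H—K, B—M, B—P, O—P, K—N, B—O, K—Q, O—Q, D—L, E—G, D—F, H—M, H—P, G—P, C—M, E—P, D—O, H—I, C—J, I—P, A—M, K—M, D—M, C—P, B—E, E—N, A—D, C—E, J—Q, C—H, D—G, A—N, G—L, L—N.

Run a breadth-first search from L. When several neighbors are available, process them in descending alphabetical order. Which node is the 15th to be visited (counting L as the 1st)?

Visit L; enqueue Q, N, G, D → queue [Q, N, G, D]
Visit Q; enqueue O, K, J → queue [N, G, D, O, K, J]
Visit N; enqueue E, A → queue [G, D, O, K, J, E, A]
Visit G; enqueue P → queue [D, O, K, J, E, A, P]
Visit D; enqueue M, I, F, B → queue [O, K, J, E, A, P, M, I, F, B]
Visit O → queue [K, J, E, A, P, M, I, F, B]
Visit K; enqueue H → queue [J, E, A, P, M, I, F, B, H]
Visit J; enqueue C → queue [E, A, P, M, I, F, B, H, C]
Visit E → queue [A, P, M, I, F, B, H, C]
Visit A → queue [P, M, I, F, B, H, C]
Visit P → queue [M, I, F, B, H, C]
Visit M → queue [I, F, B, H, C]
Visit I → queue [F, B, H, C]
Visit F → queue [B, H, C]
Visit B → queue [H, C]
Visit H → queue [C]
Visit C → queue []

Visit order: L, Q, N, G, D, O, K, J, E, A, P, M, I, F, B, H, C

B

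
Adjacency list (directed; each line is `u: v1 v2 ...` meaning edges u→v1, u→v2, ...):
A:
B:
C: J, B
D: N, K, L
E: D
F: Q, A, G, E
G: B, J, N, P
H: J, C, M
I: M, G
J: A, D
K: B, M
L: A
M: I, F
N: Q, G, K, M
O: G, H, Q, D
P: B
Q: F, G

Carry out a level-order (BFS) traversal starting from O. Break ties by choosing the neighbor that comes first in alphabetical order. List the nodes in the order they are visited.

O -> D -> G -> H -> Q -> K -> L -> N -> B -> J -> P -> C -> M -> F -> A -> I -> E

Visit O; enqueue D, G, H, Q → queue [D, G, H, Q]
Visit D; enqueue K, L, N → queue [G, H, Q, K, L, N]
Visit G; enqueue B, J, P → queue [H, Q, K, L, N, B, J, P]
Visit H; enqueue C, M → queue [Q, K, L, N, B, J, P, C, M]
Visit Q; enqueue F → queue [K, L, N, B, J, P, C, M, F]
Visit K → queue [L, N, B, J, P, C, M, F]
Visit L; enqueue A → queue [N, B, J, P, C, M, F, A]
Visit N → queue [B, J, P, C, M, F, A]
Visit B → queue [J, P, C, M, F, A]
Visit J → queue [P, C, M, F, A]
Visit P → queue [C, M, F, A]
Visit C → queue [M, F, A]
Visit M; enqueue I → queue [F, A, I]
Visit F; enqueue E → queue [A, I, E]
Visit A → queue [I, E]
Visit I → queue [E]
Visit E → queue []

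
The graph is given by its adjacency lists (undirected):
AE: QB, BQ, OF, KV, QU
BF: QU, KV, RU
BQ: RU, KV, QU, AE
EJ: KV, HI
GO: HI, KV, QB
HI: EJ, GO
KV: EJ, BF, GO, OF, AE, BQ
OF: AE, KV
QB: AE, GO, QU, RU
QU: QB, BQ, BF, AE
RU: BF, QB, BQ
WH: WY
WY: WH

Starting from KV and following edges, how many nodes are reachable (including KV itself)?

BFS from KV visits: KV, AE, BF, BQ, EJ, GO, OF, QB, QU, RU, HI
Reachable nodes: 11 of 13 total.

11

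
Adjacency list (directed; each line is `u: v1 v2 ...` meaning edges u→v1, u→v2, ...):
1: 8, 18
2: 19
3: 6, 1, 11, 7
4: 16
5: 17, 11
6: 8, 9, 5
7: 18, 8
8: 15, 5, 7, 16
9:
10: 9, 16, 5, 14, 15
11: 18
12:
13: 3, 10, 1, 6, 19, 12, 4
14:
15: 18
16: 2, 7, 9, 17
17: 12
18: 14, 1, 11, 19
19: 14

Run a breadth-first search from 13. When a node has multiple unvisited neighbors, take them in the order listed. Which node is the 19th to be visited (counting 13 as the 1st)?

17

Visit 13; enqueue 3, 10, 1, 6, 19, 12, 4 → queue [3, 10, 1, 6, 19, 12, 4]
Visit 3; enqueue 11, 7 → queue [10, 1, 6, 19, 12, 4, 11, 7]
Visit 10; enqueue 9, 16, 5, 14, 15 → queue [1, 6, 19, 12, 4, 11, 7, 9, 16, 5, 14, 15]
Visit 1; enqueue 8, 18 → queue [6, 19, 12, 4, 11, 7, 9, 16, 5, 14, 15, 8, 18]
Visit 6 → queue [19, 12, 4, 11, 7, 9, 16, 5, 14, 15, 8, 18]
Visit 19 → queue [12, 4, 11, 7, 9, 16, 5, 14, 15, 8, 18]
Visit 12 → queue [4, 11, 7, 9, 16, 5, 14, 15, 8, 18]
Visit 4 → queue [11, 7, 9, 16, 5, 14, 15, 8, 18]
Visit 11 → queue [7, 9, 16, 5, 14, 15, 8, 18]
Visit 7 → queue [9, 16, 5, 14, 15, 8, 18]
Visit 9 → queue [16, 5, 14, 15, 8, 18]
Visit 16; enqueue 2, 17 → queue [5, 14, 15, 8, 18, 2, 17]
Visit 5 → queue [14, 15, 8, 18, 2, 17]
Visit 14 → queue [15, 8, 18, 2, 17]
Visit 15 → queue [8, 18, 2, 17]
Visit 8 → queue [18, 2, 17]
Visit 18 → queue [2, 17]
Visit 2 → queue [17]
Visit 17 → queue []

Visit order: 13, 3, 10, 1, 6, 19, 12, 4, 11, 7, 9, 16, 5, 14, 15, 8, 18, 2, 17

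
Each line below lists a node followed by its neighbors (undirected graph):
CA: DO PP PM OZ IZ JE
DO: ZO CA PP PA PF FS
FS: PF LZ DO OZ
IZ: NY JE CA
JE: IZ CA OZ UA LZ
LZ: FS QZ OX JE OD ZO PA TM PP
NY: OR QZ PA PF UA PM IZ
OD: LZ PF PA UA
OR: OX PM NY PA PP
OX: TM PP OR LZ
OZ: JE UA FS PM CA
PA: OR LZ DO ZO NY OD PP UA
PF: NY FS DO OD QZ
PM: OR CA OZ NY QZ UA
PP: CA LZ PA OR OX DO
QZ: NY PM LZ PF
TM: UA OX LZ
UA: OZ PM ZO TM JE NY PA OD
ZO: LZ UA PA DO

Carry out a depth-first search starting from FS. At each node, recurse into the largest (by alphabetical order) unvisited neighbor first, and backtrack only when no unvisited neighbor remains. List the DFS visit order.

FS PF QZ PM UA ZO PA PP OX TM LZ OD JE OZ CA IZ NY OR DO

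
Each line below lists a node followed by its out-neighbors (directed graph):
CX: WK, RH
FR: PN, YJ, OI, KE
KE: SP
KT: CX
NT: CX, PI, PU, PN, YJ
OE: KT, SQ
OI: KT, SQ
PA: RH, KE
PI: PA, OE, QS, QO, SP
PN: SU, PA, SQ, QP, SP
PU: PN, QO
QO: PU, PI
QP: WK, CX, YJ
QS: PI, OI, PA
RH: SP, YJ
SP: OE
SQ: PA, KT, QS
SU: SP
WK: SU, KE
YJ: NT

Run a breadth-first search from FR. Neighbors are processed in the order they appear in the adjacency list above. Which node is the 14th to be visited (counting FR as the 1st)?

Visit FR; enqueue PN, YJ, OI, KE → queue [PN, YJ, OI, KE]
Visit PN; enqueue SU, PA, SQ, QP, SP → queue [YJ, OI, KE, SU, PA, SQ, QP, SP]
Visit YJ; enqueue NT → queue [OI, KE, SU, PA, SQ, QP, SP, NT]
Visit OI; enqueue KT → queue [KE, SU, PA, SQ, QP, SP, NT, KT]
Visit KE → queue [SU, PA, SQ, QP, SP, NT, KT]
Visit SU → queue [PA, SQ, QP, SP, NT, KT]
Visit PA; enqueue RH → queue [SQ, QP, SP, NT, KT, RH]
Visit SQ; enqueue QS → queue [QP, SP, NT, KT, RH, QS]
Visit QP; enqueue WK, CX → queue [SP, NT, KT, RH, QS, WK, CX]
Visit SP; enqueue OE → queue [NT, KT, RH, QS, WK, CX, OE]
Visit NT; enqueue PI, PU → queue [KT, RH, QS, WK, CX, OE, PI, PU]
Visit KT → queue [RH, QS, WK, CX, OE, PI, PU]
Visit RH → queue [QS, WK, CX, OE, PI, PU]
Visit QS → queue [WK, CX, OE, PI, PU]
Visit WK → queue [CX, OE, PI, PU]
Visit CX → queue [OE, PI, PU]
Visit OE → queue [PI, PU]
Visit PI; enqueue QO → queue [PU, QO]
Visit PU → queue [QO]
Visit QO → queue []

Visit order: FR, PN, YJ, OI, KE, SU, PA, SQ, QP, SP, NT, KT, RH, QS, WK, CX, OE, PI, PU, QO

QS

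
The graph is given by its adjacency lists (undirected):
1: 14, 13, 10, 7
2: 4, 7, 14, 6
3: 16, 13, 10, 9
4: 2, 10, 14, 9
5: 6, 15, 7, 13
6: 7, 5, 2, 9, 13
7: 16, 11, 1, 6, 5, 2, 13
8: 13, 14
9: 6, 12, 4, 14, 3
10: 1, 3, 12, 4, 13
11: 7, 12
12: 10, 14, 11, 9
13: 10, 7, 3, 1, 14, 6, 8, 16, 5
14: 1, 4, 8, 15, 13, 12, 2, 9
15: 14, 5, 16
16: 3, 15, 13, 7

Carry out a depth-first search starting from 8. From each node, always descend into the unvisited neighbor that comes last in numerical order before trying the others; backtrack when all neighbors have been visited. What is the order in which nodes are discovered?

8 14 15 16 13 10 12 11 7 6 9 4 2 3 5 1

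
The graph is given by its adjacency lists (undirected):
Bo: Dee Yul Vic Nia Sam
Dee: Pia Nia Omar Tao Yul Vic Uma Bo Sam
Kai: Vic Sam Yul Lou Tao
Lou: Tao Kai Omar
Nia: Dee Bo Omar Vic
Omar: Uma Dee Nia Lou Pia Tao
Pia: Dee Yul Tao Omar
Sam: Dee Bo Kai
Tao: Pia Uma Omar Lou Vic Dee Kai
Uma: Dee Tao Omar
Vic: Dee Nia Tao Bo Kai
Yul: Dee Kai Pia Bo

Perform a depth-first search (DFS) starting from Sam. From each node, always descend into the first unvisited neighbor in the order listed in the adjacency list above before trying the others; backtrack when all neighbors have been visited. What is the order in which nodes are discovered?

Sam, Dee, Pia, Yul, Kai, Vic, Nia, Bo, Omar, Uma, Tao, Lou

Visit Sam
Sam → Dee
Dee → Pia
Pia → Yul
Yul → Kai
Kai → Vic
Vic → Nia
Nia → Bo
Nia → Omar
Omar → Uma
Uma → Tao
Tao → Lou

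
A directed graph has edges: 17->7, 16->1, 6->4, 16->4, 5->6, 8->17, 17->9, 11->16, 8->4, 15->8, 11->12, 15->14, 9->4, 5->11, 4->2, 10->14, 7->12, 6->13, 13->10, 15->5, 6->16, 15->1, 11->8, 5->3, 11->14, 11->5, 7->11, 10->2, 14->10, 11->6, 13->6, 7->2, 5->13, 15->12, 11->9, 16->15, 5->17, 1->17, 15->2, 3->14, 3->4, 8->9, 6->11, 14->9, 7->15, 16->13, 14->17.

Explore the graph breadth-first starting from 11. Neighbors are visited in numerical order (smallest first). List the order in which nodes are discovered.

Visit 11; enqueue 5, 6, 8, 9, 12, 14, 16 → queue [5, 6, 8, 9, 12, 14, 16]
Visit 5; enqueue 3, 13, 17 → queue [6, 8, 9, 12, 14, 16, 3, 13, 17]
Visit 6; enqueue 4 → queue [8, 9, 12, 14, 16, 3, 13, 17, 4]
Visit 8 → queue [9, 12, 14, 16, 3, 13, 17, 4]
Visit 9 → queue [12, 14, 16, 3, 13, 17, 4]
Visit 12 → queue [14, 16, 3, 13, 17, 4]
Visit 14; enqueue 10 → queue [16, 3, 13, 17, 4, 10]
Visit 16; enqueue 1, 15 → queue [3, 13, 17, 4, 10, 1, 15]
Visit 3 → queue [13, 17, 4, 10, 1, 15]
Visit 13 → queue [17, 4, 10, 1, 15]
Visit 17; enqueue 7 → queue [4, 10, 1, 15, 7]
Visit 4; enqueue 2 → queue [10, 1, 15, 7, 2]
Visit 10 → queue [1, 15, 7, 2]
Visit 1 → queue [15, 7, 2]
Visit 15 → queue [7, 2]
Visit 7 → queue [2]
Visit 2 → queue []

11 -> 5 -> 6 -> 8 -> 9 -> 12 -> 14 -> 16 -> 3 -> 13 -> 17 -> 4 -> 10 -> 1 -> 15 -> 7 -> 2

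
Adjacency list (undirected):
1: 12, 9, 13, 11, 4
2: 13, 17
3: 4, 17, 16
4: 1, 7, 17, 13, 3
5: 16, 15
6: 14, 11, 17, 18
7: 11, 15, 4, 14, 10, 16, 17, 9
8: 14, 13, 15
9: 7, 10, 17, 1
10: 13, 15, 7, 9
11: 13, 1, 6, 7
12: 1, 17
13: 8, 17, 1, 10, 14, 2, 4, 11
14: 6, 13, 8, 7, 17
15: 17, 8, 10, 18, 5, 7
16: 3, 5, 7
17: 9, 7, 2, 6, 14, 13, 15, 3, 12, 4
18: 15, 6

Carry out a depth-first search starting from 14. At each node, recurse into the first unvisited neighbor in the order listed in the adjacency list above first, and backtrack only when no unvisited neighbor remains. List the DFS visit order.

14, 6, 11, 13, 8, 15, 17, 9, 7, 4, 1, 12, 3, 16, 5, 10, 2, 18

Visit 14
14 → 6
6 → 11
11 → 13
13 → 8
8 → 15
15 → 17
17 → 9
9 → 7
7 → 4
4 → 1
1 → 12
4 → 3
3 → 16
16 → 5
7 → 10
17 → 2
15 → 18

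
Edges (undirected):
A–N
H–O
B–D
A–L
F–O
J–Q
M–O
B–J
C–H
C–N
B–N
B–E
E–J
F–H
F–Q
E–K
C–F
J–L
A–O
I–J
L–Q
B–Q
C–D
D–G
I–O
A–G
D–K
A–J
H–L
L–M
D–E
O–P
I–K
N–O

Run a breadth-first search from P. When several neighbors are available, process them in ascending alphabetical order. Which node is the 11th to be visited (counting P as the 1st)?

L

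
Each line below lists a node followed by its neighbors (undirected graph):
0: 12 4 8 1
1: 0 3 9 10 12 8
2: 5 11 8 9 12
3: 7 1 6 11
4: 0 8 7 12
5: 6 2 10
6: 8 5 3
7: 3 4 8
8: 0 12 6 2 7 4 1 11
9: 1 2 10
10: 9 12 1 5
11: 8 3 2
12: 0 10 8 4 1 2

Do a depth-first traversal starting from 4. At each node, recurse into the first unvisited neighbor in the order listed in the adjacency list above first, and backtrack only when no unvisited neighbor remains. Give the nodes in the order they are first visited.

Visit 4
4 → 0
0 → 12
12 → 10
10 → 9
9 → 1
1 → 3
3 → 7
7 → 8
8 → 6
6 → 5
5 → 2
2 → 11

4 0 12 10 9 1 3 7 8 6 5 2 11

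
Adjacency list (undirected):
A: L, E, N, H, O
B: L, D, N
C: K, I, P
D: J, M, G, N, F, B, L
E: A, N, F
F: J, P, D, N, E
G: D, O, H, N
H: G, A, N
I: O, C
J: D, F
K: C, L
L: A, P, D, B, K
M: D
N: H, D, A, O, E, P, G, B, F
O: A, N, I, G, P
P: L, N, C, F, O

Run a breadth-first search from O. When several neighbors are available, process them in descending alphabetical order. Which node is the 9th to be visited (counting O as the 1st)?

C

Visit O; enqueue P, N, I, G, A → queue [P, N, I, G, A]
Visit P; enqueue L, F, C → queue [N, I, G, A, L, F, C]
Visit N; enqueue H, E, D, B → queue [I, G, A, L, F, C, H, E, D, B]
Visit I → queue [G, A, L, F, C, H, E, D, B]
Visit G → queue [A, L, F, C, H, E, D, B]
Visit A → queue [L, F, C, H, E, D, B]
Visit L; enqueue K → queue [F, C, H, E, D, B, K]
Visit F; enqueue J → queue [C, H, E, D, B, K, J]
Visit C → queue [H, E, D, B, K, J]
Visit H → queue [E, D, B, K, J]
Visit E → queue [D, B, K, J]
Visit D; enqueue M → queue [B, K, J, M]
Visit B → queue [K, J, M]
Visit K → queue [J, M]
Visit J → queue [M]
Visit M → queue []

Visit order: O, P, N, I, G, A, L, F, C, H, E, D, B, K, J, M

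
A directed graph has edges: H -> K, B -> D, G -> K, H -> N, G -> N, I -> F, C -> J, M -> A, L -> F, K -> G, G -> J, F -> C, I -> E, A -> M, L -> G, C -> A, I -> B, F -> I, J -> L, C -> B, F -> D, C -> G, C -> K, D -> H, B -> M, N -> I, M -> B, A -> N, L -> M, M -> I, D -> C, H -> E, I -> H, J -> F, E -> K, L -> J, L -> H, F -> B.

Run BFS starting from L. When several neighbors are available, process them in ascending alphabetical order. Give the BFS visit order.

Visit L; enqueue F, G, H, J, M → queue [F, G, H, J, M]
Visit F; enqueue B, C, D, I → queue [G, H, J, M, B, C, D, I]
Visit G; enqueue K, N → queue [H, J, M, B, C, D, I, K, N]
Visit H; enqueue E → queue [J, M, B, C, D, I, K, N, E]
Visit J → queue [M, B, C, D, I, K, N, E]
Visit M; enqueue A → queue [B, C, D, I, K, N, E, A]
Visit B → queue [C, D, I, K, N, E, A]
Visit C → queue [D, I, K, N, E, A]
Visit D → queue [I, K, N, E, A]
Visit I → queue [K, N, E, A]
Visit K → queue [N, E, A]
Visit N → queue [E, A]
Visit E → queue [A]
Visit A → queue []

L, F, G, H, J, M, B, C, D, I, K, N, E, A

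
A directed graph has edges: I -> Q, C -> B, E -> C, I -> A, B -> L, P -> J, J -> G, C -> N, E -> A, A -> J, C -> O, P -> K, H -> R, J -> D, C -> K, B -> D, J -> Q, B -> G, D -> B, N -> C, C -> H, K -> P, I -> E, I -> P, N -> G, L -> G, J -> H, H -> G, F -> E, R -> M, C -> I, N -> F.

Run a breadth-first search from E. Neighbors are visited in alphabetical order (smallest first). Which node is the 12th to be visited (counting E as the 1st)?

Visit E; enqueue A, C → queue [A, C]
Visit A; enqueue J → queue [C, J]
Visit C; enqueue B, H, I, K, N, O → queue [J, B, H, I, K, N, O]
Visit J; enqueue D, G, Q → queue [B, H, I, K, N, O, D, G, Q]
Visit B; enqueue L → queue [H, I, K, N, O, D, G, Q, L]
Visit H; enqueue R → queue [I, K, N, O, D, G, Q, L, R]
Visit I; enqueue P → queue [K, N, O, D, G, Q, L, R, P]
Visit K → queue [N, O, D, G, Q, L, R, P]
Visit N; enqueue F → queue [O, D, G, Q, L, R, P, F]
Visit O → queue [D, G, Q, L, R, P, F]
Visit D → queue [G, Q, L, R, P, F]
Visit G → queue [Q, L, R, P, F]
Visit Q → queue [L, R, P, F]
Visit L → queue [R, P, F]
Visit R; enqueue M → queue [P, F, M]
Visit P → queue [F, M]
Visit F → queue [M]
Visit M → queue []

Visit order: E, A, C, J, B, H, I, K, N, O, D, G, Q, L, R, P, F, M

G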